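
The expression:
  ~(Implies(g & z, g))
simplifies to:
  False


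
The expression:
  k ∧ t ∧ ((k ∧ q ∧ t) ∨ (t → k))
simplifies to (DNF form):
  k ∧ t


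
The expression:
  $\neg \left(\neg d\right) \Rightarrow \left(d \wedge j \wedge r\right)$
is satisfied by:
  {r: True, j: True, d: False}
  {r: True, j: False, d: False}
  {j: True, r: False, d: False}
  {r: False, j: False, d: False}
  {r: True, d: True, j: True}


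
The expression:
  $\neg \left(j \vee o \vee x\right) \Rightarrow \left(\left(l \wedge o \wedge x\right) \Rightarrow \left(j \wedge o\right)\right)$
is always true.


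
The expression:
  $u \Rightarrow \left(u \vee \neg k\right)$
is always true.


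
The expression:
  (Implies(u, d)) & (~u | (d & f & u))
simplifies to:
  ~u | (d & f)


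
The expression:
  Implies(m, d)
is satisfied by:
  {d: True, m: False}
  {m: False, d: False}
  {m: True, d: True}


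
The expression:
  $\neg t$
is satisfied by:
  {t: False}


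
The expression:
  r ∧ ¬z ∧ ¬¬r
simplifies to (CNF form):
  r ∧ ¬z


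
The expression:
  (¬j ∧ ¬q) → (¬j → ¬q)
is always true.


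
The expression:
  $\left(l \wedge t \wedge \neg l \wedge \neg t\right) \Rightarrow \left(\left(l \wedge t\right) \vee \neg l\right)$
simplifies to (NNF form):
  $\text{True}$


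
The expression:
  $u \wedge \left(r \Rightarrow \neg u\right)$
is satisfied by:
  {u: True, r: False}


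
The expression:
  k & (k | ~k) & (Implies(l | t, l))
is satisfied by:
  {l: True, k: True, t: False}
  {k: True, t: False, l: False}
  {l: True, t: True, k: True}


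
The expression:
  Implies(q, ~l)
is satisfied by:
  {l: False, q: False}
  {q: True, l: False}
  {l: True, q: False}


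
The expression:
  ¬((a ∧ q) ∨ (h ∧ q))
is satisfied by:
  {a: False, q: False, h: False}
  {h: True, a: False, q: False}
  {a: True, h: False, q: False}
  {h: True, a: True, q: False}
  {q: True, h: False, a: False}


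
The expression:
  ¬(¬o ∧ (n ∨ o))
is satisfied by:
  {o: True, n: False}
  {n: False, o: False}
  {n: True, o: True}


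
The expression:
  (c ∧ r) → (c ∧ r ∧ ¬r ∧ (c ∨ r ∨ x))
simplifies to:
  ¬c ∨ ¬r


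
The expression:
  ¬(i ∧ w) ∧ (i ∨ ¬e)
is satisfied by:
  {w: False, e: False, i: False}
  {i: True, w: False, e: False}
  {i: True, e: True, w: False}
  {w: True, e: False, i: False}


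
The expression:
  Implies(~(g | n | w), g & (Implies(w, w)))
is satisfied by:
  {n: True, g: True, w: True}
  {n: True, g: True, w: False}
  {n: True, w: True, g: False}
  {n: True, w: False, g: False}
  {g: True, w: True, n: False}
  {g: True, w: False, n: False}
  {w: True, g: False, n: False}


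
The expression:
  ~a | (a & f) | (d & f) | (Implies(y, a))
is always true.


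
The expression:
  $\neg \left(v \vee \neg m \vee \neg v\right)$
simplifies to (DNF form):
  $\text{False}$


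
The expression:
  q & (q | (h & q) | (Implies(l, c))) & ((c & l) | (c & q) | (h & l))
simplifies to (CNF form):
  q & (c | h) & (c | l)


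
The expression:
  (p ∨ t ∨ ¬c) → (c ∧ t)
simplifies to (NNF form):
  c ∧ (t ∨ ¬p)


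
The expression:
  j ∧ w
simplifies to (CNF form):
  j ∧ w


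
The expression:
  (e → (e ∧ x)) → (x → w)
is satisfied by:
  {w: True, x: False}
  {x: False, w: False}
  {x: True, w: True}


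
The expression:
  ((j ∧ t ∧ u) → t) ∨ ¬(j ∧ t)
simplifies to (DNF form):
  True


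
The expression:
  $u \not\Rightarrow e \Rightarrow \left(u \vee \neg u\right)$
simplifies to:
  $\text{True}$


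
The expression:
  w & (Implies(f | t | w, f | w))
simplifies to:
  w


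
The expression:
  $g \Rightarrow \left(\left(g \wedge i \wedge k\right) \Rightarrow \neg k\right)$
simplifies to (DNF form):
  $\neg g \vee \neg i \vee \neg k$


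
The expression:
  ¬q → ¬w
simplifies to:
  q ∨ ¬w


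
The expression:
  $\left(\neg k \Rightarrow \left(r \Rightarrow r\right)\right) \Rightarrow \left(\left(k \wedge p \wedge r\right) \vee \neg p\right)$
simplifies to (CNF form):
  $\left(k \vee \neg p\right) \wedge \left(r \vee \neg p\right)$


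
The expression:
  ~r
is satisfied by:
  {r: False}


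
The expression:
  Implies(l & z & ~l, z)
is always true.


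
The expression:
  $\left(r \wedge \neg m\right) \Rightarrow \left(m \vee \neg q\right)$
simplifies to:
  $m \vee \neg q \vee \neg r$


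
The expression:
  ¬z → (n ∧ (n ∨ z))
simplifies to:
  n ∨ z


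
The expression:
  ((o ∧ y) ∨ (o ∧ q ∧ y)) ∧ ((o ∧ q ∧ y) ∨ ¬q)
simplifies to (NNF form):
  o ∧ y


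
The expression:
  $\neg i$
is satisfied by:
  {i: False}


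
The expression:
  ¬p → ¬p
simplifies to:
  True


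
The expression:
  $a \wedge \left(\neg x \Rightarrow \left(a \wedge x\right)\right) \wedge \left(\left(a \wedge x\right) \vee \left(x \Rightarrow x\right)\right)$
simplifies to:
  $a \wedge x$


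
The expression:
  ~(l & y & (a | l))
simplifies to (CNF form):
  ~l | ~y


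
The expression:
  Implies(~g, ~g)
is always true.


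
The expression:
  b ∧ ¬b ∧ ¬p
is never true.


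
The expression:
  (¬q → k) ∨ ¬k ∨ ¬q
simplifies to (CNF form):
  True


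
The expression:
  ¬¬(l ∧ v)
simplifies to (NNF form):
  l ∧ v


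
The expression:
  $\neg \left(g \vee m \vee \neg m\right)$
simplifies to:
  $\text{False}$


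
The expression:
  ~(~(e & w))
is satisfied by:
  {e: True, w: True}


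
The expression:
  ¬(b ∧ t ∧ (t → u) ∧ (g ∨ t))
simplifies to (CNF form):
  ¬b ∨ ¬t ∨ ¬u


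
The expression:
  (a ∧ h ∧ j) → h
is always true.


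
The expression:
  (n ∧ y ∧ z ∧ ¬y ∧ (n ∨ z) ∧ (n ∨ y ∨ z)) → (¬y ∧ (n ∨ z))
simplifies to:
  True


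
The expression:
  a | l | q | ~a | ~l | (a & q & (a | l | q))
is always true.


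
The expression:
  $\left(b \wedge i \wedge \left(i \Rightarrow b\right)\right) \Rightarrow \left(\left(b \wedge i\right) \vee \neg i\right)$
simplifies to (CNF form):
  $\text{True}$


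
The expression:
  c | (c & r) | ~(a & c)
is always true.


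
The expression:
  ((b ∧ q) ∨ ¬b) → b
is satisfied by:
  {b: True}


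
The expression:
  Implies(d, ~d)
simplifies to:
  ~d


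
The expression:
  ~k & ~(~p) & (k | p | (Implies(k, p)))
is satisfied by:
  {p: True, k: False}


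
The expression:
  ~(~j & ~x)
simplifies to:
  j | x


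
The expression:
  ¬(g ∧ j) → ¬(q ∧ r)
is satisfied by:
  {g: True, j: True, r: False, q: False}
  {g: True, j: False, r: False, q: False}
  {j: True, q: False, g: False, r: False}
  {q: False, j: False, g: False, r: False}
  {q: True, g: True, j: True, r: False}
  {q: True, g: True, j: False, r: False}
  {q: True, j: True, g: False, r: False}
  {q: True, j: False, g: False, r: False}
  {r: True, g: True, j: True, q: False}
  {r: True, g: True, j: False, q: False}
  {r: True, j: True, g: False, q: False}
  {r: True, j: False, g: False, q: False}
  {q: True, r: True, g: True, j: True}


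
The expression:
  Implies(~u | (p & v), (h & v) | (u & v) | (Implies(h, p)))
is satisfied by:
  {u: True, v: True, p: True, h: False}
  {u: True, v: True, h: False, p: False}
  {u: True, p: True, h: False, v: False}
  {u: True, h: False, p: False, v: False}
  {v: True, p: True, h: False, u: False}
  {v: True, h: False, p: False, u: False}
  {p: True, v: False, h: False, u: False}
  {v: False, h: False, p: False, u: False}
  {v: True, u: True, h: True, p: True}
  {v: True, u: True, h: True, p: False}
  {u: True, h: True, p: True, v: False}
  {u: True, h: True, v: False, p: False}
  {p: True, h: True, v: True, u: False}
  {h: True, v: True, u: False, p: False}
  {h: True, p: True, u: False, v: False}


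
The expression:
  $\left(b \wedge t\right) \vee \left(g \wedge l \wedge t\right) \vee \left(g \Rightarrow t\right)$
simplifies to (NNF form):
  $t \vee \neg g$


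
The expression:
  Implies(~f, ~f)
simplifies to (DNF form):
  True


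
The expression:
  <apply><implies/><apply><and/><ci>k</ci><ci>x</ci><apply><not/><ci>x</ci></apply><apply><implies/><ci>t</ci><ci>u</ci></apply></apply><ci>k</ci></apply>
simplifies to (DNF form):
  <true/>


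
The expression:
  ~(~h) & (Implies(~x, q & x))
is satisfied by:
  {h: True, x: True}


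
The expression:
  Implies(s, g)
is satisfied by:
  {g: True, s: False}
  {s: False, g: False}
  {s: True, g: True}


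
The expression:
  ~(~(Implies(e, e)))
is always true.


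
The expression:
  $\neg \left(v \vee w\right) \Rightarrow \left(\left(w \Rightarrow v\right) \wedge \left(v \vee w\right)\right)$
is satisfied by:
  {v: True, w: True}
  {v: True, w: False}
  {w: True, v: False}


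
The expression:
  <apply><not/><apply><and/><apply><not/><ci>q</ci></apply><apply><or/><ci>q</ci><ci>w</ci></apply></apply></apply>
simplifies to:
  <apply><or/><ci>q</ci><apply><not/><ci>w</ci></apply></apply>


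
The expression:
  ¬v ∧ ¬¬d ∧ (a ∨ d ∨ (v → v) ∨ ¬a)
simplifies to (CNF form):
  d ∧ ¬v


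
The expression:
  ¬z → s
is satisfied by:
  {z: True, s: True}
  {z: True, s: False}
  {s: True, z: False}


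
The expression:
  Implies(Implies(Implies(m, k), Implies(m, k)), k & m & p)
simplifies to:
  k & m & p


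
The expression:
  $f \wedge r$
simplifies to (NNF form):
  $f \wedge r$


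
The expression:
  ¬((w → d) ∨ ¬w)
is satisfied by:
  {w: True, d: False}


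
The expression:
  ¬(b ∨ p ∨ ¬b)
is never true.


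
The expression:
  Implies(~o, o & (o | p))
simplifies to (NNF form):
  o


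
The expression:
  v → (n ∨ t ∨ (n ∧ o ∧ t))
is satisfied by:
  {n: True, t: True, v: False}
  {n: True, v: False, t: False}
  {t: True, v: False, n: False}
  {t: False, v: False, n: False}
  {n: True, t: True, v: True}
  {n: True, v: True, t: False}
  {t: True, v: True, n: False}


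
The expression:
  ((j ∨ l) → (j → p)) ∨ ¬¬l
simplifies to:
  l ∨ p ∨ ¬j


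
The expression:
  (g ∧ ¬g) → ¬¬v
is always true.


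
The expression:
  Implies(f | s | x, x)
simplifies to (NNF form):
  x | (~f & ~s)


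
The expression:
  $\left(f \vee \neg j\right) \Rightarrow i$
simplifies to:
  $i \vee \left(j \wedge \neg f\right)$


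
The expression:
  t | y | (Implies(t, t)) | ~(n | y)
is always true.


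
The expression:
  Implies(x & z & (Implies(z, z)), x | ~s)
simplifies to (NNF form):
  True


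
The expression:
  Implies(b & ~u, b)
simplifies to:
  True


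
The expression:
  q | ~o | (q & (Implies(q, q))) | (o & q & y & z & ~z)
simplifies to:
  q | ~o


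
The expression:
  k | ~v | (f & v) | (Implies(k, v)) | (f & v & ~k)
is always true.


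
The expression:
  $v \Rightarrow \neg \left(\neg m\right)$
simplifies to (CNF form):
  $m \vee \neg v$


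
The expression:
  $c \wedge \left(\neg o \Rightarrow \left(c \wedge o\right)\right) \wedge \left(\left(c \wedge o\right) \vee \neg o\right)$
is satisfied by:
  {c: True, o: True}


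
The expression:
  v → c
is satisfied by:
  {c: True, v: False}
  {v: False, c: False}
  {v: True, c: True}


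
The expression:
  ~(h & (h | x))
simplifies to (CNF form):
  ~h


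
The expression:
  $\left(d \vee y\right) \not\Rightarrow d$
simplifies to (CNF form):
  $y \wedge \neg d$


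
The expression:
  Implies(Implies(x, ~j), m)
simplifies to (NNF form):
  m | (j & x)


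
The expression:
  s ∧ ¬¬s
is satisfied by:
  {s: True}


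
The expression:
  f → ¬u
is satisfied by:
  {u: False, f: False}
  {f: True, u: False}
  {u: True, f: False}


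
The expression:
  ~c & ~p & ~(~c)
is never true.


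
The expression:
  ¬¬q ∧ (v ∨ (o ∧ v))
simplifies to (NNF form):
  q ∧ v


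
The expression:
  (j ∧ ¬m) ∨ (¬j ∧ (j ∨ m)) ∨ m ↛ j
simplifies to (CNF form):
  (j ∨ m) ∧ (j ∨ ¬j) ∧ (m ∨ ¬m) ∧ (¬j ∨ ¬m)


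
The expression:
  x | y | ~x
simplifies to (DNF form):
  True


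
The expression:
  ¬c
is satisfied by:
  {c: False}


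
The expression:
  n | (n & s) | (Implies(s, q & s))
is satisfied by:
  {n: True, q: True, s: False}
  {n: True, s: False, q: False}
  {q: True, s: False, n: False}
  {q: False, s: False, n: False}
  {n: True, q: True, s: True}
  {n: True, s: True, q: False}
  {q: True, s: True, n: False}


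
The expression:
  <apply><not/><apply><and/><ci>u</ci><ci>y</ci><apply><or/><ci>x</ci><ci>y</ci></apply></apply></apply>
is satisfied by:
  {u: False, y: False}
  {y: True, u: False}
  {u: True, y: False}


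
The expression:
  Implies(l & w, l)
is always true.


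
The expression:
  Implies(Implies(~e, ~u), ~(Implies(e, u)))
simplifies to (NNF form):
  (e & ~u) | (u & ~e)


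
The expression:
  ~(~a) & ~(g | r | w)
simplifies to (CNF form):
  a & ~g & ~r & ~w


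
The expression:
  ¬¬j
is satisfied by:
  {j: True}


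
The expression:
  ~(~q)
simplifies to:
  q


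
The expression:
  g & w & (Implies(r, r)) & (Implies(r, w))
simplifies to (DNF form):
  g & w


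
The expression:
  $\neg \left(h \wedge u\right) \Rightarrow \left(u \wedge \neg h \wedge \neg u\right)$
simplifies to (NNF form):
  $h \wedge u$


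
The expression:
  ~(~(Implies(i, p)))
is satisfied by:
  {p: True, i: False}
  {i: False, p: False}
  {i: True, p: True}


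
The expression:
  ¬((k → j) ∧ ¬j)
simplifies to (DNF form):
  j ∨ k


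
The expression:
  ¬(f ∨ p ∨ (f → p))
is never true.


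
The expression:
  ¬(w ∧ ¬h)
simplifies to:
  h ∨ ¬w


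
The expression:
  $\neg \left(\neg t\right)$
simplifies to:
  $t$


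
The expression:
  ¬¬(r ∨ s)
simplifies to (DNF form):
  r ∨ s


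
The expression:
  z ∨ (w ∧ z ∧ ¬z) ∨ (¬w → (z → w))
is always true.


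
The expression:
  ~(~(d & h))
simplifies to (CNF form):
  d & h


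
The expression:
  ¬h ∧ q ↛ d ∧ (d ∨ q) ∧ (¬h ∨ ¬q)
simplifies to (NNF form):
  q ∧ ¬d ∧ ¬h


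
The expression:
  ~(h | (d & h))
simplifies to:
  ~h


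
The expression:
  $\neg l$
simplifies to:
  $\neg l$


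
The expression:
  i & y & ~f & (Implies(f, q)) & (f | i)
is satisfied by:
  {i: True, y: True, f: False}


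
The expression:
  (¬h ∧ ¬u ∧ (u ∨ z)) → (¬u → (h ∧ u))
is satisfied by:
  {u: True, h: True, z: False}
  {u: True, h: False, z: False}
  {h: True, u: False, z: False}
  {u: False, h: False, z: False}
  {u: True, z: True, h: True}
  {u: True, z: True, h: False}
  {z: True, h: True, u: False}


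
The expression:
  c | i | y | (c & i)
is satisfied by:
  {i: True, y: True, c: True}
  {i: True, y: True, c: False}
  {i: True, c: True, y: False}
  {i: True, c: False, y: False}
  {y: True, c: True, i: False}
  {y: True, c: False, i: False}
  {c: True, y: False, i: False}


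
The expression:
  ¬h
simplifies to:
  ¬h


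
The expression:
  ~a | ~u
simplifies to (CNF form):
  ~a | ~u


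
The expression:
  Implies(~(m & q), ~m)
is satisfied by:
  {q: True, m: False}
  {m: False, q: False}
  {m: True, q: True}


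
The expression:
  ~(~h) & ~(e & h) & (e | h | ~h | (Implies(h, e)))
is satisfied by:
  {h: True, e: False}


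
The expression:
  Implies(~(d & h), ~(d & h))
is always true.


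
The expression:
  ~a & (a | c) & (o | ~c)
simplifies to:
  c & o & ~a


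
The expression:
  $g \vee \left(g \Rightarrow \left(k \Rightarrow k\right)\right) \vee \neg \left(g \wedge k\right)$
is always true.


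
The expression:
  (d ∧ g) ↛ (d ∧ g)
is never true.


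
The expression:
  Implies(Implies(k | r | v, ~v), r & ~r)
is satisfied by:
  {v: True}


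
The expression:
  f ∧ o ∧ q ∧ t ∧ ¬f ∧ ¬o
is never true.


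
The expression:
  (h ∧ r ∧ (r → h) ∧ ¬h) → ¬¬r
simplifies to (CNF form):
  True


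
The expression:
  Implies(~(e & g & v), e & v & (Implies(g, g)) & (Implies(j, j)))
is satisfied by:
  {e: True, v: True}


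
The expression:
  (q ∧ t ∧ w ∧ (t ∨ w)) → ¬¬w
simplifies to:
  True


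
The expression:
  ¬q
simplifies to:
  ¬q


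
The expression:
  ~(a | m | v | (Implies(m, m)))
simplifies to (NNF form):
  False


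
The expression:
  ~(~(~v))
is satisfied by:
  {v: False}


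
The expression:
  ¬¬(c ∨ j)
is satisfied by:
  {c: True, j: True}
  {c: True, j: False}
  {j: True, c: False}


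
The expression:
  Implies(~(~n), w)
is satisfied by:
  {w: True, n: False}
  {n: False, w: False}
  {n: True, w: True}


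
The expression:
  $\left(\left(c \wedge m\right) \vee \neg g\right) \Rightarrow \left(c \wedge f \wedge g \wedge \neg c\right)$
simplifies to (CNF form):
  $g \wedge \left(\neg c \vee \neg m\right)$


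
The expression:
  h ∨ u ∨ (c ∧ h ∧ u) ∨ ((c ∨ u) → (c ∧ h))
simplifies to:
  h ∨ u ∨ ¬c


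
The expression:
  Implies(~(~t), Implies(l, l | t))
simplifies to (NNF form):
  True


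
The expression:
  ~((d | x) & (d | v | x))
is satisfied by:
  {x: False, d: False}


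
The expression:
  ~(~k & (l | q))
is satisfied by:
  {k: True, q: False, l: False}
  {k: True, l: True, q: False}
  {k: True, q: True, l: False}
  {k: True, l: True, q: True}
  {l: False, q: False, k: False}


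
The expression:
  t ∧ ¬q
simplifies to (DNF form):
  t ∧ ¬q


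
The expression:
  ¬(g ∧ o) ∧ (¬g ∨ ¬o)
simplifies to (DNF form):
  ¬g ∨ ¬o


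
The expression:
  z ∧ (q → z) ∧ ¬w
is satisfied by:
  {z: True, w: False}


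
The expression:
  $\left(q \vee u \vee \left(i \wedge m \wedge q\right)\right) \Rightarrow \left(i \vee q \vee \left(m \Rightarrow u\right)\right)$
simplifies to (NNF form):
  $\text{True}$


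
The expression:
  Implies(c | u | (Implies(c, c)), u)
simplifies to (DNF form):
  u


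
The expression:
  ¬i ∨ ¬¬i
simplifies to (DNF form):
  True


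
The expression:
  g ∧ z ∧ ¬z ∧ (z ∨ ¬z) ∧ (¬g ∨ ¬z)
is never true.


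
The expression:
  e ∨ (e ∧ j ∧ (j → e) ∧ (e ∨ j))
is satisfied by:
  {e: True}


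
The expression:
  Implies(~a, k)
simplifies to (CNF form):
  a | k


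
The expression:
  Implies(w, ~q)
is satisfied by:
  {w: False, q: False}
  {q: True, w: False}
  {w: True, q: False}


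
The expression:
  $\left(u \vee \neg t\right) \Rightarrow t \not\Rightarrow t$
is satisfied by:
  {t: True, u: False}


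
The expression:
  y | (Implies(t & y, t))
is always true.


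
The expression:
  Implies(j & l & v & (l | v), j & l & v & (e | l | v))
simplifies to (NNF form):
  True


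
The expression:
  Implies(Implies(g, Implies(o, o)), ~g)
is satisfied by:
  {g: False}


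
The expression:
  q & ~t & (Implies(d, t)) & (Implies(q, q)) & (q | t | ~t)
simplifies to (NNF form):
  q & ~d & ~t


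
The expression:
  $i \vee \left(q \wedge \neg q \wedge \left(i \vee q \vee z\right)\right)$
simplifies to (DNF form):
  $i$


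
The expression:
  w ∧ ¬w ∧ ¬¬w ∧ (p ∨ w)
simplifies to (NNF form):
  False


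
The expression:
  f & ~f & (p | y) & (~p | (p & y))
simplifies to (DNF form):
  False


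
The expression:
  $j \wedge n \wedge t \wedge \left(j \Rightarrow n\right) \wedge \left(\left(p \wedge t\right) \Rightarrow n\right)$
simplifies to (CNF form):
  $j \wedge n \wedge t$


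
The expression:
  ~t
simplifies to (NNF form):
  ~t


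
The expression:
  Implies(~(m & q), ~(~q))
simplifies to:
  q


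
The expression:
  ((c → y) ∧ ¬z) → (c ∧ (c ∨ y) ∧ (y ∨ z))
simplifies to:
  c ∨ z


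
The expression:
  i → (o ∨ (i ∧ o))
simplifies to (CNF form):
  o ∨ ¬i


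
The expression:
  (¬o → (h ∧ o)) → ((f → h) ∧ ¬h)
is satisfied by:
  {h: False, o: False, f: False}
  {f: True, h: False, o: False}
  {h: True, f: False, o: False}
  {f: True, h: True, o: False}
  {o: True, f: False, h: False}


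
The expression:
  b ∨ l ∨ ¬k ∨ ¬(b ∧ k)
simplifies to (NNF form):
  True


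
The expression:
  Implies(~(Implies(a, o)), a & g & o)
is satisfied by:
  {o: True, a: False}
  {a: False, o: False}
  {a: True, o: True}


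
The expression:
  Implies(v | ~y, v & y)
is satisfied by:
  {y: True}


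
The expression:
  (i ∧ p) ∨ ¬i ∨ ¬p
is always true.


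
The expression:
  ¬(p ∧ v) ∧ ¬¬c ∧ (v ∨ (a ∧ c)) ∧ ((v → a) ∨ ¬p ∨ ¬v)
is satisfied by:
  {c: True, a: True, p: False, v: False}
  {c: True, v: True, a: True, p: False}
  {c: True, v: True, a: False, p: False}
  {c: True, p: True, a: True, v: False}


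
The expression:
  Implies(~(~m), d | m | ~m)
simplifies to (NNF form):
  True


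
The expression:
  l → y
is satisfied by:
  {y: True, l: False}
  {l: False, y: False}
  {l: True, y: True}


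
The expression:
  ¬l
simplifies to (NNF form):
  ¬l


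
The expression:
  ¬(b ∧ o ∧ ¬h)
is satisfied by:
  {h: True, o: False, b: False}
  {h: False, o: False, b: False}
  {b: True, h: True, o: False}
  {b: True, h: False, o: False}
  {o: True, h: True, b: False}
  {o: True, h: False, b: False}
  {o: True, b: True, h: True}


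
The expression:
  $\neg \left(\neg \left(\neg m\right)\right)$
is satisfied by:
  {m: False}


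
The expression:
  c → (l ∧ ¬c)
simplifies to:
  ¬c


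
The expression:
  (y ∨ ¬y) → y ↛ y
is never true.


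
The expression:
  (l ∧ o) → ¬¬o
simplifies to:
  True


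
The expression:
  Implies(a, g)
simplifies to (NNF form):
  g | ~a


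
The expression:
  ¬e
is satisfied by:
  {e: False}


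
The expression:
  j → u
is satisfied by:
  {u: True, j: False}
  {j: False, u: False}
  {j: True, u: True}


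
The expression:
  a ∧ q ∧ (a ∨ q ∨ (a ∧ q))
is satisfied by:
  {a: True, q: True}


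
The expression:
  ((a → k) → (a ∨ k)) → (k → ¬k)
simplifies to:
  ¬k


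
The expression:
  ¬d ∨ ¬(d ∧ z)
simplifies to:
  ¬d ∨ ¬z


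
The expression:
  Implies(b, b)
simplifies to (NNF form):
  True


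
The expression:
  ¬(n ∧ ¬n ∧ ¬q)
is always true.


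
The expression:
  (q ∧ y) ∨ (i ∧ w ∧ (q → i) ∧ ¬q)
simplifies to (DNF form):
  (q ∧ y) ∨ (q ∧ ¬q) ∨ (i ∧ q ∧ y) ∨ (i ∧ q ∧ ¬q) ∨ (i ∧ w ∧ y) ∨ (i ∧ w ∧ ¬q) ∨ (q ∧ w ∧ y) ∨ (q ∧ w ∧ ¬q)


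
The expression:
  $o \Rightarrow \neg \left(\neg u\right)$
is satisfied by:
  {u: True, o: False}
  {o: False, u: False}
  {o: True, u: True}


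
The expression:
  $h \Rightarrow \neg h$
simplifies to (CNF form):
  $\neg h$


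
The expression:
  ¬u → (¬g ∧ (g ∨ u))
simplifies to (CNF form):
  u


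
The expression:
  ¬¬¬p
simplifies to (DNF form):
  ¬p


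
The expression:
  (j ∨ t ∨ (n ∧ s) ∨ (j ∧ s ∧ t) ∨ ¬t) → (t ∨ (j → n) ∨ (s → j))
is always true.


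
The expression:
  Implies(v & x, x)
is always true.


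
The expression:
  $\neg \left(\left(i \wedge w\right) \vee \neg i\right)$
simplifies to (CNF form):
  $i \wedge \neg w$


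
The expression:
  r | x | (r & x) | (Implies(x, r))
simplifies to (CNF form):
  True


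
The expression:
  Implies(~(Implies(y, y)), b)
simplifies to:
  True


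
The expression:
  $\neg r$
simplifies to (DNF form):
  $\neg r$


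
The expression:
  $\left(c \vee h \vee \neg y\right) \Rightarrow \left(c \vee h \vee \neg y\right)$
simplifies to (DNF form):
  $\text{True}$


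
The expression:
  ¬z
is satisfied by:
  {z: False}


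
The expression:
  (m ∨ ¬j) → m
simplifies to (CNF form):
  j ∨ m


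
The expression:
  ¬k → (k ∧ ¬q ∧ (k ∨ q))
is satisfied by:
  {k: True}


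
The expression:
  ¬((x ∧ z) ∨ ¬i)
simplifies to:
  i ∧ (¬x ∨ ¬z)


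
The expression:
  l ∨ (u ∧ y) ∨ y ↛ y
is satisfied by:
  {y: True, l: True, u: True}
  {y: True, l: True, u: False}
  {l: True, u: True, y: False}
  {l: True, u: False, y: False}
  {y: True, u: True, l: False}


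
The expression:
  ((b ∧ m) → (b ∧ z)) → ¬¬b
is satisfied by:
  {b: True}


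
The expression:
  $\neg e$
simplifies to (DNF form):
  $\neg e$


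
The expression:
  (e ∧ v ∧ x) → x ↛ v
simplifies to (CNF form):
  ¬e ∨ ¬v ∨ ¬x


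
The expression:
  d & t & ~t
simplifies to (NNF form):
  False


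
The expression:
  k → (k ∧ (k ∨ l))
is always true.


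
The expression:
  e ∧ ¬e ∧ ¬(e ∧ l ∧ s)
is never true.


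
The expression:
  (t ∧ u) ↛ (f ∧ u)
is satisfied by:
  {t: True, u: True, f: False}


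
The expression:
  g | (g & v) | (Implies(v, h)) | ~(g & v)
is always true.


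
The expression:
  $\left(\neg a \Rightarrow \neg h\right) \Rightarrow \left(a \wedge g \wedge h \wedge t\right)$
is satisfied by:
  {h: True, t: True, g: True, a: False}
  {h: True, t: True, g: False, a: False}
  {h: True, g: True, t: False, a: False}
  {h: True, g: False, t: False, a: False}
  {h: True, a: True, t: True, g: True}


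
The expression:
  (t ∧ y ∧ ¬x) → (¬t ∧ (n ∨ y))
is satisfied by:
  {x: True, t: False, y: False}
  {t: False, y: False, x: False}
  {x: True, y: True, t: False}
  {y: True, t: False, x: False}
  {x: True, t: True, y: False}
  {t: True, x: False, y: False}
  {x: True, y: True, t: True}


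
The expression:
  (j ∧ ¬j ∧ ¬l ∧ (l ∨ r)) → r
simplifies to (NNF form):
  True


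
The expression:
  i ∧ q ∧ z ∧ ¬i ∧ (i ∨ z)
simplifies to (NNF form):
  False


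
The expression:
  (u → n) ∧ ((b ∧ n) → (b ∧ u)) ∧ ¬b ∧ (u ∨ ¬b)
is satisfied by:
  {n: True, b: False, u: False}
  {b: False, u: False, n: False}
  {n: True, u: True, b: False}


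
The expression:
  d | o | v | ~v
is always true.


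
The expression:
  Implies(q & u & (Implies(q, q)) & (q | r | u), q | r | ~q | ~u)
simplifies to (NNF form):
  True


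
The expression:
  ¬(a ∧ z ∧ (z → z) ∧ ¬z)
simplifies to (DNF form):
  True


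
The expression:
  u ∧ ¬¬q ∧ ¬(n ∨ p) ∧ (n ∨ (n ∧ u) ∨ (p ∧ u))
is never true.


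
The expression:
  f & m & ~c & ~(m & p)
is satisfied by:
  {m: True, f: True, p: False, c: False}


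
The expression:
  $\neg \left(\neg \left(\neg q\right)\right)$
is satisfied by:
  {q: False}


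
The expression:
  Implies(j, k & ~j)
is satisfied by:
  {j: False}


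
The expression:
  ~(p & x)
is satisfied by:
  {p: False, x: False}
  {x: True, p: False}
  {p: True, x: False}


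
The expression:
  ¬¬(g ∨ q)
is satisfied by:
  {q: True, g: True}
  {q: True, g: False}
  {g: True, q: False}


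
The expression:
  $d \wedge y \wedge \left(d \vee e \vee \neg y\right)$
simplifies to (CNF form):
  $d \wedge y$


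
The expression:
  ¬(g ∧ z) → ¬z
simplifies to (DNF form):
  g ∨ ¬z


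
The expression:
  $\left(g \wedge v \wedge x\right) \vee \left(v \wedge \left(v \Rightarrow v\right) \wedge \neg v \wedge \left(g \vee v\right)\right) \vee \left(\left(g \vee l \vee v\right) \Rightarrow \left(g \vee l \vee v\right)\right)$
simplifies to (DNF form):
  $\text{True}$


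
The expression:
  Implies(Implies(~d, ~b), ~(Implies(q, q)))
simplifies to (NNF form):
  b & ~d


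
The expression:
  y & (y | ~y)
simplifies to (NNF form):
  y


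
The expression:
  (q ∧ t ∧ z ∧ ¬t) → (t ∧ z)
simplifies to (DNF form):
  True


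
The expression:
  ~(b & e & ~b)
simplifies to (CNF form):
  True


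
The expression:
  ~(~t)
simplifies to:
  t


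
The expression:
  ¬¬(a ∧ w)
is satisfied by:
  {a: True, w: True}


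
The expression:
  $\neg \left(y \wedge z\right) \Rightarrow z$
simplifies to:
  $z$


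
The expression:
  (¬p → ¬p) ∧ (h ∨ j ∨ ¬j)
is always true.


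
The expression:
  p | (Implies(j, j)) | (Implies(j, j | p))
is always true.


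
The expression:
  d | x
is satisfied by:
  {x: True, d: True}
  {x: True, d: False}
  {d: True, x: False}


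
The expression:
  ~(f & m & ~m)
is always true.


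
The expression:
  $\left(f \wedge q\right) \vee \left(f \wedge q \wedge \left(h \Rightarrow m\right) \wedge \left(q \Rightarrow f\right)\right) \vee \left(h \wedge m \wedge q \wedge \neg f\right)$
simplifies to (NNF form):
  $q \wedge \left(f \vee h\right) \wedge \left(f \vee m\right)$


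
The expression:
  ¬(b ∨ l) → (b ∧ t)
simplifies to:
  b ∨ l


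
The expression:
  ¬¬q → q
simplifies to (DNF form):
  True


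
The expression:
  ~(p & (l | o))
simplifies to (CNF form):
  (~l | ~p) & (~o | ~p)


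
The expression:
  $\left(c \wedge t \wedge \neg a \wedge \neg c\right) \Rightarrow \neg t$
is always true.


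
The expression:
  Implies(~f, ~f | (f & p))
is always true.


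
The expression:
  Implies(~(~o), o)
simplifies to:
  True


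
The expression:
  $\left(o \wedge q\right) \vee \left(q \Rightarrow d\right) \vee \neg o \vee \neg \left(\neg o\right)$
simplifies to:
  $\text{True}$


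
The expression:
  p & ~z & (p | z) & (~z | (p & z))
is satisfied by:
  {p: True, z: False}


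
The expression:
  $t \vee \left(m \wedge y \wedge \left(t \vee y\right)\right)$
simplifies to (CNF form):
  $\left(m \vee t\right) \wedge \left(t \vee y\right)$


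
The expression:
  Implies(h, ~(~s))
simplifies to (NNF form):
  s | ~h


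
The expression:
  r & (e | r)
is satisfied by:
  {r: True}


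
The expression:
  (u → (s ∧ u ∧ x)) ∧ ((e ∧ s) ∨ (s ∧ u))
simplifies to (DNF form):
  (e ∧ s ∧ x) ∨ (e ∧ s ∧ ¬u) ∨ (s ∧ u ∧ x) ∨ (s ∧ u ∧ ¬u)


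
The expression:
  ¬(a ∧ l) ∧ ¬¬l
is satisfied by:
  {l: True, a: False}


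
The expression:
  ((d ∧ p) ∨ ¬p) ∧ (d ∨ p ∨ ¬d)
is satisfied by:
  {d: True, p: False}
  {p: False, d: False}
  {p: True, d: True}


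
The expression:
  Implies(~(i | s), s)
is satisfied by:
  {i: True, s: True}
  {i: True, s: False}
  {s: True, i: False}


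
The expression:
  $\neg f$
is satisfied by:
  {f: False}


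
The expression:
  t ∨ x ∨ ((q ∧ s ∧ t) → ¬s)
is always true.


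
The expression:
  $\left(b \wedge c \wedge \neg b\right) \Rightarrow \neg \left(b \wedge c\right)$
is always true.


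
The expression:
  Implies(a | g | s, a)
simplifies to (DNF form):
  a | (~g & ~s)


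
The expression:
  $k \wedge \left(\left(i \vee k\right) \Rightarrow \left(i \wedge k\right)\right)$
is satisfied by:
  {i: True, k: True}


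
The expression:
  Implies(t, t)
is always true.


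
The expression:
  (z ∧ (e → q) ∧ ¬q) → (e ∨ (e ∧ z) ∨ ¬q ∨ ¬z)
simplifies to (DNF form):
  True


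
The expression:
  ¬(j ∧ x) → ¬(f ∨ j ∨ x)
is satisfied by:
  {j: True, x: True, f: False}
  {f: True, j: True, x: True}
  {f: False, x: False, j: False}


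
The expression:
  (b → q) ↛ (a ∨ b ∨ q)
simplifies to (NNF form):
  ¬a ∧ ¬b ∧ ¬q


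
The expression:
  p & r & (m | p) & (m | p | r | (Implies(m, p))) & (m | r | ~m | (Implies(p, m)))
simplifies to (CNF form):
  p & r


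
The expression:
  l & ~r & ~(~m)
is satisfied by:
  {m: True, l: True, r: False}


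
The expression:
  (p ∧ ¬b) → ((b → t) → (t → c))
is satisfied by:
  {c: True, b: True, p: False, t: False}
  {c: True, p: False, t: False, b: False}
  {b: True, p: False, t: False, c: False}
  {b: False, p: False, t: False, c: False}
  {c: True, t: True, b: True, p: False}
  {c: True, t: True, b: False, p: False}
  {t: True, b: True, c: False, p: False}
  {t: True, c: False, p: False, b: False}
  {b: True, c: True, p: True, t: False}
  {c: True, p: True, b: False, t: False}
  {b: True, p: True, c: False, t: False}
  {p: True, c: False, t: False, b: False}
  {c: True, t: True, p: True, b: True}
  {c: True, t: True, p: True, b: False}
  {t: True, p: True, b: True, c: False}


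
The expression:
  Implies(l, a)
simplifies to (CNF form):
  a | ~l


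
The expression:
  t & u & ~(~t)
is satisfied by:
  {t: True, u: True}


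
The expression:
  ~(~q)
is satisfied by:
  {q: True}


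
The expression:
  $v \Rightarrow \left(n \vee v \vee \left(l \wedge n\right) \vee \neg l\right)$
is always true.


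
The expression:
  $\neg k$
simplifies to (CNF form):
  $\neg k$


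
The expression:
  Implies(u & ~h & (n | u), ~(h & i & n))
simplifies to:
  True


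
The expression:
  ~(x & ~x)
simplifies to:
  True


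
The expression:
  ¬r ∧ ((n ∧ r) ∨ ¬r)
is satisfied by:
  {r: False}


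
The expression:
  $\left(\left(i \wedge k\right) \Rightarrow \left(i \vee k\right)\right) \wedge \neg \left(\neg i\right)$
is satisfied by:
  {i: True}


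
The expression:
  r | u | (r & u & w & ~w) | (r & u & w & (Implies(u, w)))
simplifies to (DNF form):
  r | u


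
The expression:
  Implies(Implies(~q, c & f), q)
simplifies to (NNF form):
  q | ~c | ~f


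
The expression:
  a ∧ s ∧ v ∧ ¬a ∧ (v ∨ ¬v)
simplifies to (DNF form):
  False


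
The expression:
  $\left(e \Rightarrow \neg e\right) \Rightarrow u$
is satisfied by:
  {e: True, u: True}
  {e: True, u: False}
  {u: True, e: False}


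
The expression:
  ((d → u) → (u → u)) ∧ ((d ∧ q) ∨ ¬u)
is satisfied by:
  {q: True, d: True, u: False}
  {q: True, d: False, u: False}
  {d: True, q: False, u: False}
  {q: False, d: False, u: False}
  {q: True, u: True, d: True}


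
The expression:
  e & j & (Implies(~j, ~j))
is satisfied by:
  {j: True, e: True}


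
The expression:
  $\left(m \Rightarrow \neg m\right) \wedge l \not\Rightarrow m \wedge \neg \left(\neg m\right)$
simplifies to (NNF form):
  $\text{False}$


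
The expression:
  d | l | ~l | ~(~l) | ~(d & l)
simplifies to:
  True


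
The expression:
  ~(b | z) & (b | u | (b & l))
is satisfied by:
  {u: True, z: False, b: False}


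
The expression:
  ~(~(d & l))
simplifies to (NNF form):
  d & l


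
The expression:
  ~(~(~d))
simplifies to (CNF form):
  ~d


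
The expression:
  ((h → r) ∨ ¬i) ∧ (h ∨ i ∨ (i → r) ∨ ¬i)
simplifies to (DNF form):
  r ∨ ¬h ∨ ¬i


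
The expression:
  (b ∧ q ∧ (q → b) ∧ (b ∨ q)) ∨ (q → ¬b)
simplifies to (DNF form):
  True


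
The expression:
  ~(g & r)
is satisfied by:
  {g: False, r: False}
  {r: True, g: False}
  {g: True, r: False}


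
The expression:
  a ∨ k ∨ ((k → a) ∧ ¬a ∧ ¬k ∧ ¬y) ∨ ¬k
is always true.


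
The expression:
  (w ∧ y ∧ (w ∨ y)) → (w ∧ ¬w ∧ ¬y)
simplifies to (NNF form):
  ¬w ∨ ¬y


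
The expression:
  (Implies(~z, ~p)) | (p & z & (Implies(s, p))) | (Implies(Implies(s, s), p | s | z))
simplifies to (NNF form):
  True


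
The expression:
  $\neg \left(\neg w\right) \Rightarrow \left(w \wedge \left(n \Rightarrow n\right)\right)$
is always true.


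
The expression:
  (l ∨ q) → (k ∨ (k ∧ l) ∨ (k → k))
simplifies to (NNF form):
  True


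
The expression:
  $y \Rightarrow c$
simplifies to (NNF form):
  $c \vee \neg y$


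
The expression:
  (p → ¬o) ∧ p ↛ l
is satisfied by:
  {p: True, o: False, l: False}


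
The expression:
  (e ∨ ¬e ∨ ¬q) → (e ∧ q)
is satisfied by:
  {e: True, q: True}


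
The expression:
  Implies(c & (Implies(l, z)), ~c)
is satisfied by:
  {l: True, c: False, z: False}
  {l: False, c: False, z: False}
  {z: True, l: True, c: False}
  {z: True, l: False, c: False}
  {c: True, l: True, z: False}


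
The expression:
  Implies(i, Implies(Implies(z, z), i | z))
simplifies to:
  True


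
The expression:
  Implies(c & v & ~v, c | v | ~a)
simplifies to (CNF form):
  True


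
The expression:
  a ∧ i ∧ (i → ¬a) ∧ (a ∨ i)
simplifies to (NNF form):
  False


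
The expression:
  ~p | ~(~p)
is always true.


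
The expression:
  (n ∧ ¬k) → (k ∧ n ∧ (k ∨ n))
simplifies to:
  k ∨ ¬n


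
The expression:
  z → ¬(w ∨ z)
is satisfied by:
  {z: False}


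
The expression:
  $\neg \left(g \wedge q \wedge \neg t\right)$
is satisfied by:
  {t: True, g: False, q: False}
  {g: False, q: False, t: False}
  {t: True, q: True, g: False}
  {q: True, g: False, t: False}
  {t: True, g: True, q: False}
  {g: True, t: False, q: False}
  {t: True, q: True, g: True}


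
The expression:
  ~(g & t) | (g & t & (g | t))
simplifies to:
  True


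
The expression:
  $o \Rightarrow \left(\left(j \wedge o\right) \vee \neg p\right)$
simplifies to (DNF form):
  $j \vee \neg o \vee \neg p$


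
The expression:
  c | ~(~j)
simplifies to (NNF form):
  c | j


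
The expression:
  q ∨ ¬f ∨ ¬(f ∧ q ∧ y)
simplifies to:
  True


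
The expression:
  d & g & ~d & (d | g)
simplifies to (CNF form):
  False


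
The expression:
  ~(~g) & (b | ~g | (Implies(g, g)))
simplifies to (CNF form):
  g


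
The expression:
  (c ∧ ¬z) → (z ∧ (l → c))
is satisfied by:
  {z: True, c: False}
  {c: False, z: False}
  {c: True, z: True}


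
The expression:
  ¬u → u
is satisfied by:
  {u: True}


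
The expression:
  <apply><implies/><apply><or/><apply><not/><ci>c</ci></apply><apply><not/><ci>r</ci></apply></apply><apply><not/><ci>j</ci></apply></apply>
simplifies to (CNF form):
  <apply><and/><apply><or/><ci>c</ci><apply><not/><ci>j</ci></apply></apply><apply><or/><ci>r</ci><apply><not/><ci>j</ci></apply></apply></apply>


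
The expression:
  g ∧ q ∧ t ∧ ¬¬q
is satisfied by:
  {t: True, g: True, q: True}


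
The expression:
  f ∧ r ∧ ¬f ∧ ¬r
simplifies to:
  False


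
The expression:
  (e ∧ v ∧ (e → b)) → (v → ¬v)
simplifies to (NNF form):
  ¬b ∨ ¬e ∨ ¬v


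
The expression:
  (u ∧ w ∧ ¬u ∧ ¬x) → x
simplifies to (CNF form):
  True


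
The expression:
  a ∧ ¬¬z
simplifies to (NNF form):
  a ∧ z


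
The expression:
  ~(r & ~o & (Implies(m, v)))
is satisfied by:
  {o: True, m: True, v: False, r: False}
  {o: True, v: False, m: False, r: False}
  {o: True, m: True, v: True, r: False}
  {o: True, v: True, m: False, r: False}
  {m: True, o: False, v: False, r: False}
  {o: False, v: False, m: False, r: False}
  {m: True, v: True, o: False, r: False}
  {v: True, o: False, m: False, r: False}
  {r: True, m: True, o: True, v: False}
  {r: True, o: True, v: False, m: False}
  {r: True, m: True, o: True, v: True}
  {r: True, o: True, v: True, m: False}
  {r: True, m: True, o: False, v: False}
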